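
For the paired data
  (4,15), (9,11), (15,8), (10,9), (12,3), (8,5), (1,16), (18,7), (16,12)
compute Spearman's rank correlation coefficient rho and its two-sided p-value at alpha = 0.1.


Step 1: Rank x and y separately (midranks; no ties here).
rank(x): 4->2, 9->4, 15->7, 10->5, 12->6, 8->3, 1->1, 18->9, 16->8
rank(y): 15->8, 11->6, 8->4, 9->5, 3->1, 5->2, 16->9, 7->3, 12->7
Step 2: d_i = R_x(i) - R_y(i); compute d_i^2.
  (2-8)^2=36, (4-6)^2=4, (7-4)^2=9, (5-5)^2=0, (6-1)^2=25, (3-2)^2=1, (1-9)^2=64, (9-3)^2=36, (8-7)^2=1
sum(d^2) = 176.
Step 3: rho = 1 - 6*176 / (9*(9^2 - 1)) = 1 - 1056/720 = -0.466667.
Step 4: Under H0, t = rho * sqrt((n-2)/(1-rho^2)) = -1.3960 ~ t(7).
Step 5: Two-sided p-value from the t-distribution with 7 df = 0.205386.
Step 6: alpha = 0.1. fail to reject H0.

rho = -0.4667, p = 0.205386, fail to reject H0 at alpha = 0.1.


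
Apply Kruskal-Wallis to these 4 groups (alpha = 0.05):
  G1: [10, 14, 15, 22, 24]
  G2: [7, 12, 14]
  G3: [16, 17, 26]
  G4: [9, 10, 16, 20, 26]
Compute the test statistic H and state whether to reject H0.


Step 1: Combine all N = 16 observations and assign midranks.
sorted (value, group, rank): (7,G2,1), (9,G4,2), (10,G1,3.5), (10,G4,3.5), (12,G2,5), (14,G1,6.5), (14,G2,6.5), (15,G1,8), (16,G3,9.5), (16,G4,9.5), (17,G3,11), (20,G4,12), (22,G1,13), (24,G1,14), (26,G3,15.5), (26,G4,15.5)
Step 2: Sum ranks within each group.
R_1 = 45 (n_1 = 5)
R_2 = 12.5 (n_2 = 3)
R_3 = 36 (n_3 = 3)
R_4 = 42.5 (n_4 = 5)
Step 3: H = 12/(N(N+1)) * sum(R_i^2/n_i) - 3(N+1)
     = 12/(16*17) * (45^2/5 + 12.5^2/3 + 36^2/3 + 42.5^2/5) - 3*17
     = 0.044118 * 1250.33 - 51
     = 4.161765.
Step 4: Ties present; correction factor C = 1 - 24/(16^3 - 16) = 0.994118. Corrected H = 4.161765 / 0.994118 = 4.186391.
Step 5: Under H0, H ~ chi^2(3); p-value = 0.242028.
Step 6: alpha = 0.05. fail to reject H0.

H = 4.1864, df = 3, p = 0.242028, fail to reject H0.


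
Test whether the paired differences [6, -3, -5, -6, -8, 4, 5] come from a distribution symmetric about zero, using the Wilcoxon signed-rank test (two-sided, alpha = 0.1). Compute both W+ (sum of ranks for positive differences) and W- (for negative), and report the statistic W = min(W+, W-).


Step 1: Drop any zero differences (none here) and take |d_i|.
|d| = [6, 3, 5, 6, 8, 4, 5]
Step 2: Midrank |d_i| (ties get averaged ranks).
ranks: |6|->5.5, |3|->1, |5|->3.5, |6|->5.5, |8|->7, |4|->2, |5|->3.5
Step 3: Attach original signs; sum ranks with positive sign and with negative sign.
W+ = 5.5 + 2 + 3.5 = 11
W- = 1 + 3.5 + 5.5 + 7 = 17
(Check: W+ + W- = 28 should equal n(n+1)/2 = 28.)
Step 4: Test statistic W = min(W+, W-) = 11.
Step 5: Ties in |d|, so use the tie-corrected normal approximation.
        E[W] = n(n+1)/4 = 7*8/4 = 14.
        Tie groups: |d|=5 (t=2), |d|=6 (t=2); sum(t^3 - t) = 12.
        Var[W] = n(n+1)(2n+1)/24 - sum(t^3-t)/48 = 840/24 - 12/48 = 34.75.
        z = (W - E[W]) / sqrt(Var[W]) = (11 - 14) / 5.8949 = -0.5089.
        Two-sided p = 2*Phi(z) = 0.610813.
Step 6: alpha = 0.1. fail to reject H0.

W+ = 11, W- = 17, W = min = 11, p = 0.610813, fail to reject H0.


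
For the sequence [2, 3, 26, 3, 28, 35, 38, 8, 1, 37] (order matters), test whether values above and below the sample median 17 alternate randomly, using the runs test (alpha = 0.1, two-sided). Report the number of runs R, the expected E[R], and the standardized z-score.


Step 1: Compute median = 17; label A = above, B = below.
Labels in order: BBABAAABBA  (n_A = 5, n_B = 5)
Step 2: Count runs R = 6.
Step 3: Under H0 (random ordering), E[R] = 2*n_A*n_B/(n_A+n_B) + 1 = 2*5*5/10 + 1 = 6.0000.
        Var[R] = 2*n_A*n_B*(2*n_A*n_B - n_A - n_B) / ((n_A+n_B)^2 * (n_A+n_B-1)) = 2000/900 = 2.2222.
        SD[R] = 1.4907.
Step 4: R = E[R], so z = 0 with no continuity correction.
Step 5: Two-sided p-value via normal approximation = 2*(1 - Phi(|z|)) = 1.000000.
Step 6: alpha = 0.1. fail to reject H0.

R = 6, z = 0.0000, p = 1.000000, fail to reject H0.


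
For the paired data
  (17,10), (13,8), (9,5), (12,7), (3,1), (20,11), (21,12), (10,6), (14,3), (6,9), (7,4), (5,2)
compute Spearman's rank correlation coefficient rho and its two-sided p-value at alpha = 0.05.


Step 1: Rank x and y separately (midranks; no ties here).
rank(x): 17->10, 13->8, 9->5, 12->7, 3->1, 20->11, 21->12, 10->6, 14->9, 6->3, 7->4, 5->2
rank(y): 10->10, 8->8, 5->5, 7->7, 1->1, 11->11, 12->12, 6->6, 3->3, 9->9, 4->4, 2->2
Step 2: d_i = R_x(i) - R_y(i); compute d_i^2.
  (10-10)^2=0, (8-8)^2=0, (5-5)^2=0, (7-7)^2=0, (1-1)^2=0, (11-11)^2=0, (12-12)^2=0, (6-6)^2=0, (9-3)^2=36, (3-9)^2=36, (4-4)^2=0, (2-2)^2=0
sum(d^2) = 72.
Step 3: rho = 1 - 6*72 / (12*(12^2 - 1)) = 1 - 432/1716 = 0.748252.
Step 4: Under H0, t = rho * sqrt((n-2)/(1-rho^2)) = 3.5667 ~ t(10).
Step 5: Two-sided p-value from the t-distribution with 10 df = 0.005124.
Step 6: alpha = 0.05. reject H0.

rho = 0.7483, p = 0.005124, reject H0 at alpha = 0.05.


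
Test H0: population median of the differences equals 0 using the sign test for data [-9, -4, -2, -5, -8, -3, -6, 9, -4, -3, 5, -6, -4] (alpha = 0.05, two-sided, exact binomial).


Step 1: Discard zero differences. Original n = 13; n_eff = number of nonzero differences = 13.
Nonzero differences (with sign): -9, -4, -2, -5, -8, -3, -6, +9, -4, -3, +5, -6, -4
Step 2: Count signs: positive = 2, negative = 11.
Step 3: Under H0: P(positive) = 0.5, so the number of positives S ~ Bin(13, 0.5).
Step 4: Two-sided exact p-value = sum of Bin(13,0.5) probabilities at or below the observed probability = 0.022461.
Step 5: alpha = 0.05. reject H0.

n_eff = 13, pos = 2, neg = 11, p = 0.022461, reject H0.


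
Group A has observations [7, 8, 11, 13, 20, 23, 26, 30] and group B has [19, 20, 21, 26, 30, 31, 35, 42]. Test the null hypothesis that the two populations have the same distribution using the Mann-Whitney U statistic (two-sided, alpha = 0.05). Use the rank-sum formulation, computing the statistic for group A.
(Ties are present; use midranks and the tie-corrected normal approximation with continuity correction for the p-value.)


Step 1: Combine and sort all 16 observations; assign midranks.
sorted (value, group): (7,X), (8,X), (11,X), (13,X), (19,Y), (20,X), (20,Y), (21,Y), (23,X), (26,X), (26,Y), (30,X), (30,Y), (31,Y), (35,Y), (42,Y)
ranks: 7->1, 8->2, 11->3, 13->4, 19->5, 20->6.5, 20->6.5, 21->8, 23->9, 26->10.5, 26->10.5, 30->12.5, 30->12.5, 31->14, 35->15, 42->16
Step 2: Rank sum for X: R1 = 1 + 2 + 3 + 4 + 6.5 + 9 + 10.5 + 12.5 = 48.5.
Step 3: U_X = R1 - n1(n1+1)/2 = 48.5 - 8*9/2 = 48.5 - 36 = 12.5.
       U_Y = n1*n2 - U_X = 64 - 12.5 = 51.5.
Step 4: Ties are present, so use the tie-corrected normal approximation (with continuity correction) for the p-value.
Step 5: p-value = 0.045520; compare to alpha = 0.05. reject H0.

U_X = 12.5, p = 0.045520, reject H0 at alpha = 0.05.


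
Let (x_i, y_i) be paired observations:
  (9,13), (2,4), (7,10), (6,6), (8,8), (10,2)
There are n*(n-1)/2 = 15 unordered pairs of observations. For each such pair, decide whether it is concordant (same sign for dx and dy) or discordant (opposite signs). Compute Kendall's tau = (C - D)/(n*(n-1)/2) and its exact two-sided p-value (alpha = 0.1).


Step 1: Enumerate the 15 unordered pairs (i,j) with i<j and classify each by sign(x_j-x_i) * sign(y_j-y_i).
  (1,2):dx=-7,dy=-9->C; (1,3):dx=-2,dy=-3->C; (1,4):dx=-3,dy=-7->C; (1,5):dx=-1,dy=-5->C
  (1,6):dx=+1,dy=-11->D; (2,3):dx=+5,dy=+6->C; (2,4):dx=+4,dy=+2->C; (2,5):dx=+6,dy=+4->C
  (2,6):dx=+8,dy=-2->D; (3,4):dx=-1,dy=-4->C; (3,5):dx=+1,dy=-2->D; (3,6):dx=+3,dy=-8->D
  (4,5):dx=+2,dy=+2->C; (4,6):dx=+4,dy=-4->D; (5,6):dx=+2,dy=-6->D
Step 2: C = 9, D = 6, total pairs = 15.
Step 3: tau = (C - D)/(n(n-1)/2) = (9 - 6)/15 = 0.200000.
Step 4: Exact two-sided p-value (enumerate n! = 720 permutations of y under H0): p = 0.719444.
Step 5: alpha = 0.1. fail to reject H0.

tau_b = 0.2000 (C=9, D=6), p = 0.719444, fail to reject H0.


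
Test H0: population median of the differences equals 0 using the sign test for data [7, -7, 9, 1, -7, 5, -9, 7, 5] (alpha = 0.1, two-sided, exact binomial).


Step 1: Discard zero differences. Original n = 9; n_eff = number of nonzero differences = 9.
Nonzero differences (with sign): +7, -7, +9, +1, -7, +5, -9, +7, +5
Step 2: Count signs: positive = 6, negative = 3.
Step 3: Under H0: P(positive) = 0.5, so the number of positives S ~ Bin(9, 0.5).
Step 4: Two-sided exact p-value = sum of Bin(9,0.5) probabilities at or below the observed probability = 0.507812.
Step 5: alpha = 0.1. fail to reject H0.

n_eff = 9, pos = 6, neg = 3, p = 0.507812, fail to reject H0.


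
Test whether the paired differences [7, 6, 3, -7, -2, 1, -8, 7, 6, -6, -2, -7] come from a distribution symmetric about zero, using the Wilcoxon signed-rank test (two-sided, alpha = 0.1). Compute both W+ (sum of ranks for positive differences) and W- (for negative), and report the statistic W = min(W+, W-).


Step 1: Drop any zero differences (none here) and take |d_i|.
|d| = [7, 6, 3, 7, 2, 1, 8, 7, 6, 6, 2, 7]
Step 2: Midrank |d_i| (ties get averaged ranks).
ranks: |7|->9.5, |6|->6, |3|->4, |7|->9.5, |2|->2.5, |1|->1, |8|->12, |7|->9.5, |6|->6, |6|->6, |2|->2.5, |7|->9.5
Step 3: Attach original signs; sum ranks with positive sign and with negative sign.
W+ = 9.5 + 6 + 4 + 1 + 9.5 + 6 = 36
W- = 9.5 + 2.5 + 12 + 6 + 2.5 + 9.5 = 42
(Check: W+ + W- = 78 should equal n(n+1)/2 = 78.)
Step 4: Test statistic W = min(W+, W-) = 36.
Step 5: Ties in |d|, so use the tie-corrected normal approximation.
        E[W] = n(n+1)/4 = 12*13/4 = 39.
        Tie groups: |d|=2 (t=2), |d|=6 (t=3), |d|=7 (t=4); sum(t^3 - t) = 90.
        Var[W] = n(n+1)(2n+1)/24 - sum(t^3-t)/48 = 3900/24 - 90/48 = 160.625.
        z = (W - E[W]) / sqrt(Var[W]) = (36 - 39) / 12.6738 = -0.2367.
        Two-sided p = 2*Phi(z) = 0.812883.
Step 6: alpha = 0.1. fail to reject H0.

W+ = 36, W- = 42, W = min = 36, p = 0.812883, fail to reject H0.


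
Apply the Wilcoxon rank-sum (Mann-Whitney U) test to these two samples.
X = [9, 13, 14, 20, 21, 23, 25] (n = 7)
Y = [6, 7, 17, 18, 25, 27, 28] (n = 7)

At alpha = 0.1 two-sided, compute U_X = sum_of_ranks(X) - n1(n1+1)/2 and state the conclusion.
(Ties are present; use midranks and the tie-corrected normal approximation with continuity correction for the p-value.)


Step 1: Combine and sort all 14 observations; assign midranks.
sorted (value, group): (6,Y), (7,Y), (9,X), (13,X), (14,X), (17,Y), (18,Y), (20,X), (21,X), (23,X), (25,X), (25,Y), (27,Y), (28,Y)
ranks: 6->1, 7->2, 9->3, 13->4, 14->5, 17->6, 18->7, 20->8, 21->9, 23->10, 25->11.5, 25->11.5, 27->13, 28->14
Step 2: Rank sum for X: R1 = 3 + 4 + 5 + 8 + 9 + 10 + 11.5 = 50.5.
Step 3: U_X = R1 - n1(n1+1)/2 = 50.5 - 7*8/2 = 50.5 - 28 = 22.5.
       U_Y = n1*n2 - U_X = 49 - 22.5 = 26.5.
Step 4: Ties are present, so use the tie-corrected normal approximation (with continuity correction) for the p-value.
Step 5: p-value = 0.847841; compare to alpha = 0.1. fail to reject H0.

U_X = 22.5, p = 0.847841, fail to reject H0 at alpha = 0.1.


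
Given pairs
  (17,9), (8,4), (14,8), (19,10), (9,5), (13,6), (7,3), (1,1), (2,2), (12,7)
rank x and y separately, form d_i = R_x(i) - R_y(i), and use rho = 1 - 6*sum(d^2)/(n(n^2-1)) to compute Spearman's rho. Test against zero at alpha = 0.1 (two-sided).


Step 1: Rank x and y separately (midranks; no ties here).
rank(x): 17->9, 8->4, 14->8, 19->10, 9->5, 13->7, 7->3, 1->1, 2->2, 12->6
rank(y): 9->9, 4->4, 8->8, 10->10, 5->5, 6->6, 3->3, 1->1, 2->2, 7->7
Step 2: d_i = R_x(i) - R_y(i); compute d_i^2.
  (9-9)^2=0, (4-4)^2=0, (8-8)^2=0, (10-10)^2=0, (5-5)^2=0, (7-6)^2=1, (3-3)^2=0, (1-1)^2=0, (2-2)^2=0, (6-7)^2=1
sum(d^2) = 2.
Step 3: rho = 1 - 6*2 / (10*(10^2 - 1)) = 1 - 12/990 = 0.987879.
Step 4: Under H0, t = rho * sqrt((n-2)/(1-rho^2)) = 18.0003 ~ t(8).
Step 5: Two-sided p-value from the t-distribution with 8 df = 0.000000.
Step 6: alpha = 0.1. reject H0.

rho = 0.9879, p = 0.000000, reject H0 at alpha = 0.1.


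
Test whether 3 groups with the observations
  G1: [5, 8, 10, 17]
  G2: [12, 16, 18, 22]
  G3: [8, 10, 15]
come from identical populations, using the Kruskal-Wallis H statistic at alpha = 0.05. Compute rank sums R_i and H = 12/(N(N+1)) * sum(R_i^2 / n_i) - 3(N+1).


Step 1: Combine all N = 11 observations and assign midranks.
sorted (value, group, rank): (5,G1,1), (8,G1,2.5), (8,G3,2.5), (10,G1,4.5), (10,G3,4.5), (12,G2,6), (15,G3,7), (16,G2,8), (17,G1,9), (18,G2,10), (22,G2,11)
Step 2: Sum ranks within each group.
R_1 = 17 (n_1 = 4)
R_2 = 35 (n_2 = 4)
R_3 = 14 (n_3 = 3)
Step 3: H = 12/(N(N+1)) * sum(R_i^2/n_i) - 3(N+1)
     = 12/(11*12) * (17^2/4 + 35^2/4 + 14^2/3) - 3*12
     = 0.090909 * 443.833 - 36
     = 4.348485.
Step 4: Ties present; correction factor C = 1 - 12/(11^3 - 11) = 0.990909. Corrected H = 4.348485 / 0.990909 = 4.388379.
Step 5: Under H0, H ~ chi^2(2); p-value = 0.111449.
Step 6: alpha = 0.05. fail to reject H0.

H = 4.3884, df = 2, p = 0.111449, fail to reject H0.


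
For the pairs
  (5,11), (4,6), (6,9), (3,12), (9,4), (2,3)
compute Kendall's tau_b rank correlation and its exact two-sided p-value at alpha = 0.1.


Step 1: Enumerate the 15 unordered pairs (i,j) with i<j and classify each by sign(x_j-x_i) * sign(y_j-y_i).
  (1,2):dx=-1,dy=-5->C; (1,3):dx=+1,dy=-2->D; (1,4):dx=-2,dy=+1->D; (1,5):dx=+4,dy=-7->D
  (1,6):dx=-3,dy=-8->C; (2,3):dx=+2,dy=+3->C; (2,4):dx=-1,dy=+6->D; (2,5):dx=+5,dy=-2->D
  (2,6):dx=-2,dy=-3->C; (3,4):dx=-3,dy=+3->D; (3,5):dx=+3,dy=-5->D; (3,6):dx=-4,dy=-6->C
  (4,5):dx=+6,dy=-8->D; (4,6):dx=-1,dy=-9->C; (5,6):dx=-7,dy=-1->C
Step 2: C = 7, D = 8, total pairs = 15.
Step 3: tau = (C - D)/(n(n-1)/2) = (7 - 8)/15 = -0.066667.
Step 4: Exact two-sided p-value (enumerate n! = 720 permutations of y under H0): p = 1.000000.
Step 5: alpha = 0.1. fail to reject H0.

tau_b = -0.0667 (C=7, D=8), p = 1.000000, fail to reject H0.


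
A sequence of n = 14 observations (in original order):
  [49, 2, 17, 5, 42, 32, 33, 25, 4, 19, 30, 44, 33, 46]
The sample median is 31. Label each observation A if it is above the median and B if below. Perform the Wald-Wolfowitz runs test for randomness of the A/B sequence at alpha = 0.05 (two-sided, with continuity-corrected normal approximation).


Step 1: Compute median = 31; label A = above, B = below.
Labels in order: ABBBAAABBBBAAA  (n_A = 7, n_B = 7)
Step 2: Count runs R = 5.
Step 3: Under H0 (random ordering), E[R] = 2*n_A*n_B/(n_A+n_B) + 1 = 2*7*7/14 + 1 = 8.0000.
        Var[R] = 2*n_A*n_B*(2*n_A*n_B - n_A - n_B) / ((n_A+n_B)^2 * (n_A+n_B-1)) = 8232/2548 = 3.2308.
        SD[R] = 1.7974.
Step 4: Continuity-corrected z = (R + 0.5 - E[R]) / SD[R] = (5 + 0.5 - 8.0000) / 1.7974 = -1.3909.
Step 5: Two-sided p-value via normal approximation = 2*(1 - Phi(|z|)) = 0.164264.
Step 6: alpha = 0.05. fail to reject H0.

R = 5, z = -1.3909, p = 0.164264, fail to reject H0.


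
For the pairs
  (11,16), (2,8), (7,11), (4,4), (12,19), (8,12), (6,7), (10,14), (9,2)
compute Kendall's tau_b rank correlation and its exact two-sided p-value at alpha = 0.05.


Step 1: Enumerate the 36 unordered pairs (i,j) with i<j and classify each by sign(x_j-x_i) * sign(y_j-y_i).
  (1,2):dx=-9,dy=-8->C; (1,3):dx=-4,dy=-5->C; (1,4):dx=-7,dy=-12->C; (1,5):dx=+1,dy=+3->C
  (1,6):dx=-3,dy=-4->C; (1,7):dx=-5,dy=-9->C; (1,8):dx=-1,dy=-2->C; (1,9):dx=-2,dy=-14->C
  (2,3):dx=+5,dy=+3->C; (2,4):dx=+2,dy=-4->D; (2,5):dx=+10,dy=+11->C; (2,6):dx=+6,dy=+4->C
  (2,7):dx=+4,dy=-1->D; (2,8):dx=+8,dy=+6->C; (2,9):dx=+7,dy=-6->D; (3,4):dx=-3,dy=-7->C
  (3,5):dx=+5,dy=+8->C; (3,6):dx=+1,dy=+1->C; (3,7):dx=-1,dy=-4->C; (3,8):dx=+3,dy=+3->C
  (3,9):dx=+2,dy=-9->D; (4,5):dx=+8,dy=+15->C; (4,6):dx=+4,dy=+8->C; (4,7):dx=+2,dy=+3->C
  (4,8):dx=+6,dy=+10->C; (4,9):dx=+5,dy=-2->D; (5,6):dx=-4,dy=-7->C; (5,7):dx=-6,dy=-12->C
  (5,8):dx=-2,dy=-5->C; (5,9):dx=-3,dy=-17->C; (6,7):dx=-2,dy=-5->C; (6,8):dx=+2,dy=+2->C
  (6,9):dx=+1,dy=-10->D; (7,8):dx=+4,dy=+7->C; (7,9):dx=+3,dy=-5->D; (8,9):dx=-1,dy=-12->C
Step 2: C = 29, D = 7, total pairs = 36.
Step 3: tau = (C - D)/(n(n-1)/2) = (29 - 7)/36 = 0.611111.
Step 4: Exact two-sided p-value (enumerate n! = 362880 permutations of y under H0): p = 0.024741.
Step 5: alpha = 0.05. reject H0.

tau_b = 0.6111 (C=29, D=7), p = 0.024741, reject H0.


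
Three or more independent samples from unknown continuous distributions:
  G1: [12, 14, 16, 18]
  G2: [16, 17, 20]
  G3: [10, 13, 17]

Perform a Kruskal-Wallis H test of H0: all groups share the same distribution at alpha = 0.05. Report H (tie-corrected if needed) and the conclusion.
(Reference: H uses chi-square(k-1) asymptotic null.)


Step 1: Combine all N = 10 observations and assign midranks.
sorted (value, group, rank): (10,G3,1), (12,G1,2), (13,G3,3), (14,G1,4), (16,G1,5.5), (16,G2,5.5), (17,G2,7.5), (17,G3,7.5), (18,G1,9), (20,G2,10)
Step 2: Sum ranks within each group.
R_1 = 20.5 (n_1 = 4)
R_2 = 23 (n_2 = 3)
R_3 = 11.5 (n_3 = 3)
Step 3: H = 12/(N(N+1)) * sum(R_i^2/n_i) - 3(N+1)
     = 12/(10*11) * (20.5^2/4 + 23^2/3 + 11.5^2/3) - 3*11
     = 0.109091 * 325.479 - 33
     = 2.506818.
Step 4: Ties present; correction factor C = 1 - 12/(10^3 - 10) = 0.987879. Corrected H = 2.506818 / 0.987879 = 2.537577.
Step 5: Under H0, H ~ chi^2(2); p-value = 0.281172.
Step 6: alpha = 0.05. fail to reject H0.

H = 2.5376, df = 2, p = 0.281172, fail to reject H0.


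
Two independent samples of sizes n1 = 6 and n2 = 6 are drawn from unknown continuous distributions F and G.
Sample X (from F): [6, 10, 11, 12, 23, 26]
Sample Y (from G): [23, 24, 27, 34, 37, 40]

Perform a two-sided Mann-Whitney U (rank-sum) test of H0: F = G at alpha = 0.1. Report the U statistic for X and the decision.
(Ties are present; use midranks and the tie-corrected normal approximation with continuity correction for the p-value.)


Step 1: Combine and sort all 12 observations; assign midranks.
sorted (value, group): (6,X), (10,X), (11,X), (12,X), (23,X), (23,Y), (24,Y), (26,X), (27,Y), (34,Y), (37,Y), (40,Y)
ranks: 6->1, 10->2, 11->3, 12->4, 23->5.5, 23->5.5, 24->7, 26->8, 27->9, 34->10, 37->11, 40->12
Step 2: Rank sum for X: R1 = 1 + 2 + 3 + 4 + 5.5 + 8 = 23.5.
Step 3: U_X = R1 - n1(n1+1)/2 = 23.5 - 6*7/2 = 23.5 - 21 = 2.5.
       U_Y = n1*n2 - U_X = 36 - 2.5 = 33.5.
Step 4: Ties are present, so use the tie-corrected normal approximation (with continuity correction) for the p-value.
Step 5: p-value = 0.016122; compare to alpha = 0.1. reject H0.

U_X = 2.5, p = 0.016122, reject H0 at alpha = 0.1.


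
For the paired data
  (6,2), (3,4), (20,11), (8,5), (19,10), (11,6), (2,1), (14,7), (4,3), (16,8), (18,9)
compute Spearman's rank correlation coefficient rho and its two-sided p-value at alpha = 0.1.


Step 1: Rank x and y separately (midranks; no ties here).
rank(x): 6->4, 3->2, 20->11, 8->5, 19->10, 11->6, 2->1, 14->7, 4->3, 16->8, 18->9
rank(y): 2->2, 4->4, 11->11, 5->5, 10->10, 6->6, 1->1, 7->7, 3->3, 8->8, 9->9
Step 2: d_i = R_x(i) - R_y(i); compute d_i^2.
  (4-2)^2=4, (2-4)^2=4, (11-11)^2=0, (5-5)^2=0, (10-10)^2=0, (6-6)^2=0, (1-1)^2=0, (7-7)^2=0, (3-3)^2=0, (8-8)^2=0, (9-9)^2=0
sum(d^2) = 8.
Step 3: rho = 1 - 6*8 / (11*(11^2 - 1)) = 1 - 48/1320 = 0.963636.
Step 4: Under H0, t = rho * sqrt((n-2)/(1-rho^2)) = 10.8186 ~ t(9).
Step 5: Two-sided p-value from the t-distribution with 9 df = 0.000002.
Step 6: alpha = 0.1. reject H0.

rho = 0.9636, p = 0.000002, reject H0 at alpha = 0.1.


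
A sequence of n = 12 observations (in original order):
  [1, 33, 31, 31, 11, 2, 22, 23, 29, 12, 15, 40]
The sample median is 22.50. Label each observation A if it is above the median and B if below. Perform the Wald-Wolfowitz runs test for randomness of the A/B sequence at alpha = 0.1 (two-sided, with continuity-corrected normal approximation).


Step 1: Compute median = 22.50; label A = above, B = below.
Labels in order: BAAABBBAABBA  (n_A = 6, n_B = 6)
Step 2: Count runs R = 6.
Step 3: Under H0 (random ordering), E[R] = 2*n_A*n_B/(n_A+n_B) + 1 = 2*6*6/12 + 1 = 7.0000.
        Var[R] = 2*n_A*n_B*(2*n_A*n_B - n_A - n_B) / ((n_A+n_B)^2 * (n_A+n_B-1)) = 4320/1584 = 2.7273.
        SD[R] = 1.6514.
Step 4: Continuity-corrected z = (R + 0.5 - E[R]) / SD[R] = (6 + 0.5 - 7.0000) / 1.6514 = -0.3028.
Step 5: Two-sided p-value via normal approximation = 2*(1 - Phi(|z|)) = 0.762069.
Step 6: alpha = 0.1. fail to reject H0.

R = 6, z = -0.3028, p = 0.762069, fail to reject H0.


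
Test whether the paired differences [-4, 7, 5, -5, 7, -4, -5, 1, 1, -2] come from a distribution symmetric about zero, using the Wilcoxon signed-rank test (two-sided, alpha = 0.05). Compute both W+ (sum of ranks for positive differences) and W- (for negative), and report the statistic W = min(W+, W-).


Step 1: Drop any zero differences (none here) and take |d_i|.
|d| = [4, 7, 5, 5, 7, 4, 5, 1, 1, 2]
Step 2: Midrank |d_i| (ties get averaged ranks).
ranks: |4|->4.5, |7|->9.5, |5|->7, |5|->7, |7|->9.5, |4|->4.5, |5|->7, |1|->1.5, |1|->1.5, |2|->3
Step 3: Attach original signs; sum ranks with positive sign and with negative sign.
W+ = 9.5 + 7 + 9.5 + 1.5 + 1.5 = 29
W- = 4.5 + 7 + 4.5 + 7 + 3 = 26
(Check: W+ + W- = 55 should equal n(n+1)/2 = 55.)
Step 4: Test statistic W = min(W+, W-) = 26.
Step 5: Ties in |d|, so use the tie-corrected normal approximation.
        E[W] = n(n+1)/4 = 10*11/4 = 27.5.
        Tie groups: |d|=1 (t=2), |d|=4 (t=2), |d|=5 (t=3), |d|=7 (t=2); sum(t^3 - t) = 42.
        Var[W] = n(n+1)(2n+1)/24 - sum(t^3-t)/48 = 2310/24 - 42/48 = 95.375.
        z = (W - E[W]) / sqrt(Var[W]) = (26 - 27.5) / 9.7660 = -0.1536.
        Two-sided p = 2*Phi(z) = 0.877930.
Step 6: alpha = 0.05. fail to reject H0.

W+ = 29, W- = 26, W = min = 26, p = 0.877930, fail to reject H0.


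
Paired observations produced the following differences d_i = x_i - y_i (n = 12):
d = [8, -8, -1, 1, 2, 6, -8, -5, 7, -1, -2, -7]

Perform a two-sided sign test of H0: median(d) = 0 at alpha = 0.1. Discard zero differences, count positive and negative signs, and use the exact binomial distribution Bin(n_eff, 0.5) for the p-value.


Step 1: Discard zero differences. Original n = 12; n_eff = number of nonzero differences = 12.
Nonzero differences (with sign): +8, -8, -1, +1, +2, +6, -8, -5, +7, -1, -2, -7
Step 2: Count signs: positive = 5, negative = 7.
Step 3: Under H0: P(positive) = 0.5, so the number of positives S ~ Bin(12, 0.5).
Step 4: Two-sided exact p-value = sum of Bin(12,0.5) probabilities at or below the observed probability = 0.774414.
Step 5: alpha = 0.1. fail to reject H0.

n_eff = 12, pos = 5, neg = 7, p = 0.774414, fail to reject H0.


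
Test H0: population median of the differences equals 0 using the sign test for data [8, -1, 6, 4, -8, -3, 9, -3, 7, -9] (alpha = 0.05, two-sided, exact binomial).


Step 1: Discard zero differences. Original n = 10; n_eff = number of nonzero differences = 10.
Nonzero differences (with sign): +8, -1, +6, +4, -8, -3, +9, -3, +7, -9
Step 2: Count signs: positive = 5, negative = 5.
Step 3: Under H0: P(positive) = 0.5, so the number of positives S ~ Bin(10, 0.5).
Step 4: Two-sided exact p-value = sum of Bin(10,0.5) probabilities at or below the observed probability = 1.000000.
Step 5: alpha = 0.05. fail to reject H0.

n_eff = 10, pos = 5, neg = 5, p = 1.000000, fail to reject H0.


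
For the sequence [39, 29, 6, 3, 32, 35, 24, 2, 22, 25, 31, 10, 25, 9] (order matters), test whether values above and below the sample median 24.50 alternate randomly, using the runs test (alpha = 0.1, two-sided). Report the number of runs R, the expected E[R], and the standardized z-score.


Step 1: Compute median = 24.50; label A = above, B = below.
Labels in order: AABBAABBBAABAB  (n_A = 7, n_B = 7)
Step 2: Count runs R = 8.
Step 3: Under H0 (random ordering), E[R] = 2*n_A*n_B/(n_A+n_B) + 1 = 2*7*7/14 + 1 = 8.0000.
        Var[R] = 2*n_A*n_B*(2*n_A*n_B - n_A - n_B) / ((n_A+n_B)^2 * (n_A+n_B-1)) = 8232/2548 = 3.2308.
        SD[R] = 1.7974.
Step 4: R = E[R], so z = 0 with no continuity correction.
Step 5: Two-sided p-value via normal approximation = 2*(1 - Phi(|z|)) = 1.000000.
Step 6: alpha = 0.1. fail to reject H0.

R = 8, z = 0.0000, p = 1.000000, fail to reject H0.


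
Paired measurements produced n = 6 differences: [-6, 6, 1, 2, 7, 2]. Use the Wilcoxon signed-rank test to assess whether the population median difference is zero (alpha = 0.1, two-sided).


Step 1: Drop any zero differences (none here) and take |d_i|.
|d| = [6, 6, 1, 2, 7, 2]
Step 2: Midrank |d_i| (ties get averaged ranks).
ranks: |6|->4.5, |6|->4.5, |1|->1, |2|->2.5, |7|->6, |2|->2.5
Step 3: Attach original signs; sum ranks with positive sign and with negative sign.
W+ = 4.5 + 1 + 2.5 + 6 + 2.5 = 16.5
W- = 4.5 = 4.5
(Check: W+ + W- = 21 should equal n(n+1)/2 = 21.)
Step 4: Test statistic W = min(W+, W-) = 4.5.
Step 5: Ties in |d|, so use the tie-corrected normal approximation.
        E[W] = n(n+1)/4 = 6*7/4 = 10.5.
        Tie groups: |d|=2 (t=2), |d|=6 (t=2); sum(t^3 - t) = 12.
        Var[W] = n(n+1)(2n+1)/24 - sum(t^3-t)/48 = 546/24 - 12/48 = 22.5.
        z = (W - E[W]) / sqrt(Var[W]) = (4.5 - 10.5) / 4.7434 = -1.2649.
        Two-sided p = 2*Phi(z) = 0.205903.
Step 6: alpha = 0.1. fail to reject H0.

W+ = 16.5, W- = 4.5, W = min = 4.5, p = 0.205903, fail to reject H0.


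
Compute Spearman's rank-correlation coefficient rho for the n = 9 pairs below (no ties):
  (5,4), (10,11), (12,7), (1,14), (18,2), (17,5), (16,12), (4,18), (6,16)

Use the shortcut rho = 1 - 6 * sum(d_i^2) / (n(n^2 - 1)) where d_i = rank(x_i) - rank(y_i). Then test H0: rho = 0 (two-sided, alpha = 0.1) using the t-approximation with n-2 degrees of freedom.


Step 1: Rank x and y separately (midranks; no ties here).
rank(x): 5->3, 10->5, 12->6, 1->1, 18->9, 17->8, 16->7, 4->2, 6->4
rank(y): 4->2, 11->5, 7->4, 14->7, 2->1, 5->3, 12->6, 18->9, 16->8
Step 2: d_i = R_x(i) - R_y(i); compute d_i^2.
  (3-2)^2=1, (5-5)^2=0, (6-4)^2=4, (1-7)^2=36, (9-1)^2=64, (8-3)^2=25, (7-6)^2=1, (2-9)^2=49, (4-8)^2=16
sum(d^2) = 196.
Step 3: rho = 1 - 6*196 / (9*(9^2 - 1)) = 1 - 1176/720 = -0.633333.
Step 4: Under H0, t = rho * sqrt((n-2)/(1-rho^2)) = -2.1653 ~ t(7).
Step 5: Two-sided p-value from the t-distribution with 7 df = 0.067086.
Step 6: alpha = 0.1. reject H0.

rho = -0.6333, p = 0.067086, reject H0 at alpha = 0.1.


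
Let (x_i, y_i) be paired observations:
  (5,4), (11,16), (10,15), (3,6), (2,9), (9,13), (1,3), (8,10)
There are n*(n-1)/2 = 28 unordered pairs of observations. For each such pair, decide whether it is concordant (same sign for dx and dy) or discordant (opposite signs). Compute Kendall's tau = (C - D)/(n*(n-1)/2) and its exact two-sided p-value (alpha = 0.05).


Step 1: Enumerate the 28 unordered pairs (i,j) with i<j and classify each by sign(x_j-x_i) * sign(y_j-y_i).
  (1,2):dx=+6,dy=+12->C; (1,3):dx=+5,dy=+11->C; (1,4):dx=-2,dy=+2->D; (1,5):dx=-3,dy=+5->D
  (1,6):dx=+4,dy=+9->C; (1,7):dx=-4,dy=-1->C; (1,8):dx=+3,dy=+6->C; (2,3):dx=-1,dy=-1->C
  (2,4):dx=-8,dy=-10->C; (2,5):dx=-9,dy=-7->C; (2,6):dx=-2,dy=-3->C; (2,7):dx=-10,dy=-13->C
  (2,8):dx=-3,dy=-6->C; (3,4):dx=-7,dy=-9->C; (3,5):dx=-8,dy=-6->C; (3,6):dx=-1,dy=-2->C
  (3,7):dx=-9,dy=-12->C; (3,8):dx=-2,dy=-5->C; (4,5):dx=-1,dy=+3->D; (4,6):dx=+6,dy=+7->C
  (4,7):dx=-2,dy=-3->C; (4,8):dx=+5,dy=+4->C; (5,6):dx=+7,dy=+4->C; (5,7):dx=-1,dy=-6->C
  (5,8):dx=+6,dy=+1->C; (6,7):dx=-8,dy=-10->C; (6,8):dx=-1,dy=-3->C; (7,8):dx=+7,dy=+7->C
Step 2: C = 25, D = 3, total pairs = 28.
Step 3: tau = (C - D)/(n(n-1)/2) = (25 - 3)/28 = 0.785714.
Step 4: Exact two-sided p-value (enumerate n! = 40320 permutations of y under H0): p = 0.005506.
Step 5: alpha = 0.05. reject H0.

tau_b = 0.7857 (C=25, D=3), p = 0.005506, reject H0.


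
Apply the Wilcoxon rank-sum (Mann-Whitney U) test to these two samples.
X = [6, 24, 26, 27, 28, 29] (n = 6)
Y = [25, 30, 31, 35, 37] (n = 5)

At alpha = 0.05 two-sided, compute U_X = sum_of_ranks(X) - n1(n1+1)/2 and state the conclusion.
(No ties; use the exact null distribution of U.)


Step 1: Combine and sort all 11 observations; assign midranks.
sorted (value, group): (6,X), (24,X), (25,Y), (26,X), (27,X), (28,X), (29,X), (30,Y), (31,Y), (35,Y), (37,Y)
ranks: 6->1, 24->2, 25->3, 26->4, 27->5, 28->6, 29->7, 30->8, 31->9, 35->10, 37->11
Step 2: Rank sum for X: R1 = 1 + 2 + 4 + 5 + 6 + 7 = 25.
Step 3: U_X = R1 - n1(n1+1)/2 = 25 - 6*7/2 = 25 - 21 = 4.
       U_Y = n1*n2 - U_X = 30 - 4 = 26.
Step 4: No ties, so the exact null distribution of U (based on enumerating the C(11,6) = 462 equally likely rank assignments) gives the two-sided p-value.
Step 5: p-value = 0.051948; compare to alpha = 0.05. fail to reject H0.

U_X = 4, p = 0.051948, fail to reject H0 at alpha = 0.05.


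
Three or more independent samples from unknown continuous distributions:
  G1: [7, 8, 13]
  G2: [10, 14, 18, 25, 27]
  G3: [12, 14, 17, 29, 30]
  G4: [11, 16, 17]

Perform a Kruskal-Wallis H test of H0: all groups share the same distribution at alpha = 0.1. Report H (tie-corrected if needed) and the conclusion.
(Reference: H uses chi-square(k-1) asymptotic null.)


Step 1: Combine all N = 16 observations and assign midranks.
sorted (value, group, rank): (7,G1,1), (8,G1,2), (10,G2,3), (11,G4,4), (12,G3,5), (13,G1,6), (14,G2,7.5), (14,G3,7.5), (16,G4,9), (17,G3,10.5), (17,G4,10.5), (18,G2,12), (25,G2,13), (27,G2,14), (29,G3,15), (30,G3,16)
Step 2: Sum ranks within each group.
R_1 = 9 (n_1 = 3)
R_2 = 49.5 (n_2 = 5)
R_3 = 54 (n_3 = 5)
R_4 = 23.5 (n_4 = 3)
Step 3: H = 12/(N(N+1)) * sum(R_i^2/n_i) - 3(N+1)
     = 12/(16*17) * (9^2/3 + 49.5^2/5 + 54^2/5 + 23.5^2/3) - 3*17
     = 0.044118 * 1284.33 - 51
     = 5.661765.
Step 4: Ties present; correction factor C = 1 - 12/(16^3 - 16) = 0.997059. Corrected H = 5.661765 / 0.997059 = 5.678466.
Step 5: Under H0, H ~ chi^2(3); p-value = 0.128346.
Step 6: alpha = 0.1. fail to reject H0.

H = 5.6785, df = 3, p = 0.128346, fail to reject H0.


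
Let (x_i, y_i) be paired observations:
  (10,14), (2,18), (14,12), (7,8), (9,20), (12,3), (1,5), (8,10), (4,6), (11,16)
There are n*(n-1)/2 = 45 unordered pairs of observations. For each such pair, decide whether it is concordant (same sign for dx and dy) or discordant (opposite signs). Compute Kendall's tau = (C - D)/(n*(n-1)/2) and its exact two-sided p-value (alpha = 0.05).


Step 1: Enumerate the 45 unordered pairs (i,j) with i<j and classify each by sign(x_j-x_i) * sign(y_j-y_i).
  (1,2):dx=-8,dy=+4->D; (1,3):dx=+4,dy=-2->D; (1,4):dx=-3,dy=-6->C; (1,5):dx=-1,dy=+6->D
  (1,6):dx=+2,dy=-11->D; (1,7):dx=-9,dy=-9->C; (1,8):dx=-2,dy=-4->C; (1,9):dx=-6,dy=-8->C
  (1,10):dx=+1,dy=+2->C; (2,3):dx=+12,dy=-6->D; (2,4):dx=+5,dy=-10->D; (2,5):dx=+7,dy=+2->C
  (2,6):dx=+10,dy=-15->D; (2,7):dx=-1,dy=-13->C; (2,8):dx=+6,dy=-8->D; (2,9):dx=+2,dy=-12->D
  (2,10):dx=+9,dy=-2->D; (3,4):dx=-7,dy=-4->C; (3,5):dx=-5,dy=+8->D; (3,6):dx=-2,dy=-9->C
  (3,7):dx=-13,dy=-7->C; (3,8):dx=-6,dy=-2->C; (3,9):dx=-10,dy=-6->C; (3,10):dx=-3,dy=+4->D
  (4,5):dx=+2,dy=+12->C; (4,6):dx=+5,dy=-5->D; (4,7):dx=-6,dy=-3->C; (4,8):dx=+1,dy=+2->C
  (4,9):dx=-3,dy=-2->C; (4,10):dx=+4,dy=+8->C; (5,6):dx=+3,dy=-17->D; (5,7):dx=-8,dy=-15->C
  (5,8):dx=-1,dy=-10->C; (5,9):dx=-5,dy=-14->C; (5,10):dx=+2,dy=-4->D; (6,7):dx=-11,dy=+2->D
  (6,8):dx=-4,dy=+7->D; (6,9):dx=-8,dy=+3->D; (6,10):dx=-1,dy=+13->D; (7,8):dx=+7,dy=+5->C
  (7,9):dx=+3,dy=+1->C; (7,10):dx=+10,dy=+11->C; (8,9):dx=-4,dy=-4->C; (8,10):dx=+3,dy=+6->C
  (9,10):dx=+7,dy=+10->C
Step 2: C = 26, D = 19, total pairs = 45.
Step 3: tau = (C - D)/(n(n-1)/2) = (26 - 19)/45 = 0.155556.
Step 4: Exact two-sided p-value (enumerate n! = 3628800 permutations of y under H0): p = 0.600654.
Step 5: alpha = 0.05. fail to reject H0.

tau_b = 0.1556 (C=26, D=19), p = 0.600654, fail to reject H0.


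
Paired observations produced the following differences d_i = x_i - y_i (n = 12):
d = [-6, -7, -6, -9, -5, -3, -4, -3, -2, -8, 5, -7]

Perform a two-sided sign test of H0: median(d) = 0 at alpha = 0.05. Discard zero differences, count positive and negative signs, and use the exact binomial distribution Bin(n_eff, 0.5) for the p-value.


Step 1: Discard zero differences. Original n = 12; n_eff = number of nonzero differences = 12.
Nonzero differences (with sign): -6, -7, -6, -9, -5, -3, -4, -3, -2, -8, +5, -7
Step 2: Count signs: positive = 1, negative = 11.
Step 3: Under H0: P(positive) = 0.5, so the number of positives S ~ Bin(12, 0.5).
Step 4: Two-sided exact p-value = sum of Bin(12,0.5) probabilities at or below the observed probability = 0.006348.
Step 5: alpha = 0.05. reject H0.

n_eff = 12, pos = 1, neg = 11, p = 0.006348, reject H0.


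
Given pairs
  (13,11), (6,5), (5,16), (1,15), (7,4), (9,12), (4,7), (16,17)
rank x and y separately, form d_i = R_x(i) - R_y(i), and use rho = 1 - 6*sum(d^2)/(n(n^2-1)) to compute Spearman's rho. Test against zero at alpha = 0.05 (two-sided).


Step 1: Rank x and y separately (midranks; no ties here).
rank(x): 13->7, 6->4, 5->3, 1->1, 7->5, 9->6, 4->2, 16->8
rank(y): 11->4, 5->2, 16->7, 15->6, 4->1, 12->5, 7->3, 17->8
Step 2: d_i = R_x(i) - R_y(i); compute d_i^2.
  (7-4)^2=9, (4-2)^2=4, (3-7)^2=16, (1-6)^2=25, (5-1)^2=16, (6-5)^2=1, (2-3)^2=1, (8-8)^2=0
sum(d^2) = 72.
Step 3: rho = 1 - 6*72 / (8*(8^2 - 1)) = 1 - 432/504 = 0.142857.
Step 4: Under H0, t = rho * sqrt((n-2)/(1-rho^2)) = 0.3536 ~ t(6).
Step 5: Two-sided p-value from the t-distribution with 6 df = 0.735765.
Step 6: alpha = 0.05. fail to reject H0.

rho = 0.1429, p = 0.735765, fail to reject H0 at alpha = 0.05.


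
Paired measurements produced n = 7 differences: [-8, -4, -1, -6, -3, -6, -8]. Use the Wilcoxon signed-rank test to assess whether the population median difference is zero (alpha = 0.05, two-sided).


Step 1: Drop any zero differences (none here) and take |d_i|.
|d| = [8, 4, 1, 6, 3, 6, 8]
Step 2: Midrank |d_i| (ties get averaged ranks).
ranks: |8|->6.5, |4|->3, |1|->1, |6|->4.5, |3|->2, |6|->4.5, |8|->6.5
Step 3: Attach original signs; sum ranks with positive sign and with negative sign.
W+ = 0 = 0
W- = 6.5 + 3 + 1 + 4.5 + 2 + 4.5 + 6.5 = 28
(Check: W+ + W- = 28 should equal n(n+1)/2 = 28.)
Step 4: Test statistic W = min(W+, W-) = 0.
Step 5: Ties in |d|, so use the tie-corrected normal approximation.
        E[W] = n(n+1)/4 = 7*8/4 = 14.
        Tie groups: |d|=6 (t=2), |d|=8 (t=2); sum(t^3 - t) = 12.
        Var[W] = n(n+1)(2n+1)/24 - sum(t^3-t)/48 = 840/24 - 12/48 = 34.75.
        z = (W - E[W]) / sqrt(Var[W]) = (0 - 14) / 5.8949 = -2.3749.
        Two-sided p = 2*Phi(z) = 0.017552.
Step 6: alpha = 0.05. reject H0.

W+ = 0, W- = 28, W = min = 0, p = 0.017552, reject H0.


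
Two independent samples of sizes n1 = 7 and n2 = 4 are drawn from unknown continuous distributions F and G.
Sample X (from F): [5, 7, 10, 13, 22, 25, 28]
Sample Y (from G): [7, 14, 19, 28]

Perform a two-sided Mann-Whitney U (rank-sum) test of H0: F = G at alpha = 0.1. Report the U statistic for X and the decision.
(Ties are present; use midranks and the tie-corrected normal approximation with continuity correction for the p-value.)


Step 1: Combine and sort all 11 observations; assign midranks.
sorted (value, group): (5,X), (7,X), (7,Y), (10,X), (13,X), (14,Y), (19,Y), (22,X), (25,X), (28,X), (28,Y)
ranks: 5->1, 7->2.5, 7->2.5, 10->4, 13->5, 14->6, 19->7, 22->8, 25->9, 28->10.5, 28->10.5
Step 2: Rank sum for X: R1 = 1 + 2.5 + 4 + 5 + 8 + 9 + 10.5 = 40.
Step 3: U_X = R1 - n1(n1+1)/2 = 40 - 7*8/2 = 40 - 28 = 12.
       U_Y = n1*n2 - U_X = 28 - 12 = 16.
Step 4: Ties are present, so use the tie-corrected normal approximation (with continuity correction) for the p-value.
Step 5: p-value = 0.775820; compare to alpha = 0.1. fail to reject H0.

U_X = 12, p = 0.775820, fail to reject H0 at alpha = 0.1.


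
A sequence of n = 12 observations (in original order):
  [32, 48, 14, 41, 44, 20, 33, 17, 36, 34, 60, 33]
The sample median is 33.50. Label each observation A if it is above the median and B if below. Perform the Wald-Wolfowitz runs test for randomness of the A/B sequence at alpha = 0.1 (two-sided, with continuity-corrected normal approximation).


Step 1: Compute median = 33.50; label A = above, B = below.
Labels in order: BABAABBBAAAB  (n_A = 6, n_B = 6)
Step 2: Count runs R = 7.
Step 3: Under H0 (random ordering), E[R] = 2*n_A*n_B/(n_A+n_B) + 1 = 2*6*6/12 + 1 = 7.0000.
        Var[R] = 2*n_A*n_B*(2*n_A*n_B - n_A - n_B) / ((n_A+n_B)^2 * (n_A+n_B-1)) = 4320/1584 = 2.7273.
        SD[R] = 1.6514.
Step 4: R = E[R], so z = 0 with no continuity correction.
Step 5: Two-sided p-value via normal approximation = 2*(1 - Phi(|z|)) = 1.000000.
Step 6: alpha = 0.1. fail to reject H0.

R = 7, z = 0.0000, p = 1.000000, fail to reject H0.


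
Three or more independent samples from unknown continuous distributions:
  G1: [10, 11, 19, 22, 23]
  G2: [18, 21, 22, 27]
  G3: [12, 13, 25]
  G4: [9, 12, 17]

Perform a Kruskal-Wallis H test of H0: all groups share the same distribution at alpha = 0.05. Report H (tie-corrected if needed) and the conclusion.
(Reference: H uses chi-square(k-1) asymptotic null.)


Step 1: Combine all N = 15 observations and assign midranks.
sorted (value, group, rank): (9,G4,1), (10,G1,2), (11,G1,3), (12,G3,4.5), (12,G4,4.5), (13,G3,6), (17,G4,7), (18,G2,8), (19,G1,9), (21,G2,10), (22,G1,11.5), (22,G2,11.5), (23,G1,13), (25,G3,14), (27,G2,15)
Step 2: Sum ranks within each group.
R_1 = 38.5 (n_1 = 5)
R_2 = 44.5 (n_2 = 4)
R_3 = 24.5 (n_3 = 3)
R_4 = 12.5 (n_4 = 3)
Step 3: H = 12/(N(N+1)) * sum(R_i^2/n_i) - 3(N+1)
     = 12/(15*16) * (38.5^2/5 + 44.5^2/4 + 24.5^2/3 + 12.5^2/3) - 3*16
     = 0.050000 * 1043.68 - 48
     = 4.183958.
Step 4: Ties present; correction factor C = 1 - 12/(15^3 - 15) = 0.996429. Corrected H = 4.183958 / 0.996429 = 4.198955.
Step 5: Under H0, H ~ chi^2(3); p-value = 0.240767.
Step 6: alpha = 0.05. fail to reject H0.

H = 4.1990, df = 3, p = 0.240767, fail to reject H0.


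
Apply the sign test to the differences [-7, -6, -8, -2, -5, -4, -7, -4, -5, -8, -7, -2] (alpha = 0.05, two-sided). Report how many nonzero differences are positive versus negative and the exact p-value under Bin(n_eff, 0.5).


Step 1: Discard zero differences. Original n = 12; n_eff = number of nonzero differences = 12.
Nonzero differences (with sign): -7, -6, -8, -2, -5, -4, -7, -4, -5, -8, -7, -2
Step 2: Count signs: positive = 0, negative = 12.
Step 3: Under H0: P(positive) = 0.5, so the number of positives S ~ Bin(12, 0.5).
Step 4: Two-sided exact p-value = sum of Bin(12,0.5) probabilities at or below the observed probability = 0.000488.
Step 5: alpha = 0.05. reject H0.

n_eff = 12, pos = 0, neg = 12, p = 0.000488, reject H0.


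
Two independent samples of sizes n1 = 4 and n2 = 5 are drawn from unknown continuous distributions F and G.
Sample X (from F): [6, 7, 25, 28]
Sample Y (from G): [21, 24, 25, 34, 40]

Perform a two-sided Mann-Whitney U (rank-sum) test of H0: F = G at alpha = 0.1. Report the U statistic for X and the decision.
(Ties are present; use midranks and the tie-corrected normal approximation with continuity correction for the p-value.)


Step 1: Combine and sort all 9 observations; assign midranks.
sorted (value, group): (6,X), (7,X), (21,Y), (24,Y), (25,X), (25,Y), (28,X), (34,Y), (40,Y)
ranks: 6->1, 7->2, 21->3, 24->4, 25->5.5, 25->5.5, 28->7, 34->8, 40->9
Step 2: Rank sum for X: R1 = 1 + 2 + 5.5 + 7 = 15.5.
Step 3: U_X = R1 - n1(n1+1)/2 = 15.5 - 4*5/2 = 15.5 - 10 = 5.5.
       U_Y = n1*n2 - U_X = 20 - 5.5 = 14.5.
Step 4: Ties are present, so use the tie-corrected normal approximation (with continuity correction) for the p-value.
Step 5: p-value = 0.325163; compare to alpha = 0.1. fail to reject H0.

U_X = 5.5, p = 0.325163, fail to reject H0 at alpha = 0.1.


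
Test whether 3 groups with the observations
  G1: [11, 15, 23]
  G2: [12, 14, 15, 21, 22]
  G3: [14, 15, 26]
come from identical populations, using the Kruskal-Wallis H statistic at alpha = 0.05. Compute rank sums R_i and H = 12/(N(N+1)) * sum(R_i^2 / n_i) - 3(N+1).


Step 1: Combine all N = 11 observations and assign midranks.
sorted (value, group, rank): (11,G1,1), (12,G2,2), (14,G2,3.5), (14,G3,3.5), (15,G1,6), (15,G2,6), (15,G3,6), (21,G2,8), (22,G2,9), (23,G1,10), (26,G3,11)
Step 2: Sum ranks within each group.
R_1 = 17 (n_1 = 3)
R_2 = 28.5 (n_2 = 5)
R_3 = 20.5 (n_3 = 3)
Step 3: H = 12/(N(N+1)) * sum(R_i^2/n_i) - 3(N+1)
     = 12/(11*12) * (17^2/3 + 28.5^2/5 + 20.5^2/3) - 3*12
     = 0.090909 * 398.867 - 36
     = 0.260606.
Step 4: Ties present; correction factor C = 1 - 30/(11^3 - 11) = 0.977273. Corrected H = 0.260606 / 0.977273 = 0.266667.
Step 5: Under H0, H ~ chi^2(2); p-value = 0.875173.
Step 6: alpha = 0.05. fail to reject H0.

H = 0.2667, df = 2, p = 0.875173, fail to reject H0.
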